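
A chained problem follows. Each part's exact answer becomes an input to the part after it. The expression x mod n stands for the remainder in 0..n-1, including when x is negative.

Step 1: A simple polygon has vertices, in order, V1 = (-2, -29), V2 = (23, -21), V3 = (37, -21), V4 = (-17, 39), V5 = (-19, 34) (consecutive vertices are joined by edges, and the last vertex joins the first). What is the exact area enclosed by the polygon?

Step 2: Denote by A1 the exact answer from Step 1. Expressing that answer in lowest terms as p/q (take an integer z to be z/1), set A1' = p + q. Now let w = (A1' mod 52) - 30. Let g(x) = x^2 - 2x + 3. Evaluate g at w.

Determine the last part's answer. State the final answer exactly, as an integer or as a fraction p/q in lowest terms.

Step 1: cross terms: (-2*-21 - 23*-29)=709, (23*-21 - 37*-21)=294, (37*39 - -17*-21)=1086, (-17*34 - -19*39)=163, (-19*-29 - -2*34)=619; twice the area = |2871| = 2871; area = 2871/2; answer 2871/2
Step 2: A1 = 2871/2; threaded value p + q = 2873; w = -17; 1*(-17)^2 - 2*(-17)^1 + 3 = (289) + (34) + (3) = 326; answer 326

326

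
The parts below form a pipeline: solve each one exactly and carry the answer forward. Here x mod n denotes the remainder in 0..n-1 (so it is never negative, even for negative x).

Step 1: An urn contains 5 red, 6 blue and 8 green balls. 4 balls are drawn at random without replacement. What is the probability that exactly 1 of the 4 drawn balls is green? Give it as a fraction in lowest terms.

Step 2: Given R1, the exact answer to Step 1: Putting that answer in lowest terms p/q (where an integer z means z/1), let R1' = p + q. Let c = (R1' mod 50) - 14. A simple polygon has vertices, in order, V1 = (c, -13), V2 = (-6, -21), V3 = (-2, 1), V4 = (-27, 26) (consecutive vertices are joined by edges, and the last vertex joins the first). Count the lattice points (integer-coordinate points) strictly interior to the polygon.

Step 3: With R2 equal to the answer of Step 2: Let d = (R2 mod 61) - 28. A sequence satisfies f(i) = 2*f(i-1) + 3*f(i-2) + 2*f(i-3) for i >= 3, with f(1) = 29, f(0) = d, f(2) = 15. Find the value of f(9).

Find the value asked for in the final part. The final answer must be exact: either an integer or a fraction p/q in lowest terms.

104903

Step 1: total draws C(19,4) = 3876; favorable C(8,1)*C(11,3) = 1320; P = 110/323; answer 110/323
Step 2: R1 = 110/323; threaded value p + q = 433; c = 19; cross terms: (19*-21 - -6*-13)=-477, (-6*1 - -2*-21)=-48, (-2*26 - -27*1)=-25, (-27*-13 - 19*26)=-143; twice the area = |-693| = 693; area = 693/2; boundary points = 1 + 2 + 25 + 1 = 29; strictly interior points = area - boundary/2 + 1 = 333; answer 333
Step 3: R2 = 333; d = 0; f(3) = 2*(15) + 3*(29) + 2*(0) = 117; iterating: f(3)=117, f(4)=337, f(5)=1055, f(6)=3355, f(7)=10549, f(8)=33273, f(9)=104903; answer 104903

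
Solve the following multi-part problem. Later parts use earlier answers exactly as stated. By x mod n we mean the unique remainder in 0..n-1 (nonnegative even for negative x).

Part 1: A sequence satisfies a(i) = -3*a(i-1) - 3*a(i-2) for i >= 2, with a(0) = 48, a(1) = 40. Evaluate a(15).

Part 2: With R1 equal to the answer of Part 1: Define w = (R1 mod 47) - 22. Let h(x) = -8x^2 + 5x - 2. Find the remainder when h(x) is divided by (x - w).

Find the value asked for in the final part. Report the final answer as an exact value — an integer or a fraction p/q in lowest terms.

Part 1: a(2) = -3*(40) - 3*(48) = -264; iterating: a(2)=-264, a(3)=672, a(4)=-1224, a(5)=1656, a(6)=-1296, a(7)=-1080, a(8)=7128, a(9)=-18144, a(10)=33048, a(11)=-44712, a(12)=34992, a(13)=29160, a(14)=-192456, a(15)=489888; answer 489888
Part 2: R1 = 489888; w = -15; remainder = value at the root: -8*(-15)^2 + 5*(-15)^1 - 2 = (-1800) + (-75) + (-2) = -1877; answer -1877

-1877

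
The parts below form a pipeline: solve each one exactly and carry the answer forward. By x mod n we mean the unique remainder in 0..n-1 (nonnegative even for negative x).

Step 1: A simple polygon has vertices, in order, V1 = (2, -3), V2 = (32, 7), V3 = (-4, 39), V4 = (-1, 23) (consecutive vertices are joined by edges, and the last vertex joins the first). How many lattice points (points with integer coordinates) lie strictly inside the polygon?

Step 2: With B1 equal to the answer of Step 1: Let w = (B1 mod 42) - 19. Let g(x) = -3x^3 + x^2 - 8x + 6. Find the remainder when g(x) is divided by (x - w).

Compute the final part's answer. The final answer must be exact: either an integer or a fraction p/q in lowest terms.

Step 1: cross terms: (2*7 - 32*-3)=110, (32*39 - -4*7)=1276, (-4*23 - -1*39)=-53, (-1*-3 - 2*23)=-43; twice the area = |1290| = 1290; area = 645; boundary points = 10 + 4 + 1 + 1 = 16; strictly interior points = area - boundary/2 + 1 = 638; answer 638
Step 2: B1 = 638; w = -11; remainder = value at the root: -3*(-11)^3 + 1*(-11)^2 - 8*(-11)^1 + 6 = (3993) + (121) + (88) + (6) = 4208; answer 4208

4208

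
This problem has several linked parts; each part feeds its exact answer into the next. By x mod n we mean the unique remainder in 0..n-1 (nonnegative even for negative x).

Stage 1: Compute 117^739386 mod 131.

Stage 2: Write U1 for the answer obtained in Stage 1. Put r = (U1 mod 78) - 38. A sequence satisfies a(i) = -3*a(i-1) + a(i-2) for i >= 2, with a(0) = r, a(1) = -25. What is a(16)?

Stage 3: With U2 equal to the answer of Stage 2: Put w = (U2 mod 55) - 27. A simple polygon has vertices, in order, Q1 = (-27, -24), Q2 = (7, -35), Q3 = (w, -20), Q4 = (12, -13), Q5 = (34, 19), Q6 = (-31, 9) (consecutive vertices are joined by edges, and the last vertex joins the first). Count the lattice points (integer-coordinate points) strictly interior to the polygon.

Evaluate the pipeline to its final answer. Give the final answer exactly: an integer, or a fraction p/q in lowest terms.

Stage 1: squarings mod 131: 117^1=117, 117^2=65, 117^4=33, 117^8=41, 117^16=109, 117^32=91, 117^64=28, 117^128=129, 117^256=4, 117^512=16, 117^1024=125, 117^2048=36, 117^4096=117, 117^8192=65, 117^16384=33, 117^32768=41, 117^65536=109, 117^131072=91, 117^262144=28, 117^524288=129; 117^739386 = 117^2 * 117^8 * 117^16 * 117^32 * 117^2048 * 117^16384 * 117^65536 * 117^131072 * 117^524288 = 25 (mod 131); answer 25
Stage 2: U1 = 25; r = -13; a(2) = -3*(-25) + 1*(-13) = 62; iterating: a(2)=62, a(3)=-211, a(4)=695, a(5)=-2296, a(6)=7583, a(7)=-25045, a(8)=82718, a(9)=-273199, a(10)=902315, a(11)=-2980144, a(12)=9842747, a(13)=-32508385, a(14)=107367902, a(15)=-354612091, a(16)=1171204175; answer 1171204175
Stage 3: U2 = 1171204175; w = -7; cross terms: (-27*-35 - 7*-24)=1113, (7*-20 - -7*-35)=-385, (-7*-13 - 12*-20)=331, (12*19 - 34*-13)=670, (34*9 - -31*19)=895, (-31*-24 - -27*9)=987; twice the area = |3611| = 3611; area = 3611/2; boundary points = 1 + 1 + 1 + 2 + 5 + 1 = 11; strictly interior points = area - boundary/2 + 1 = 1801; answer 1801

1801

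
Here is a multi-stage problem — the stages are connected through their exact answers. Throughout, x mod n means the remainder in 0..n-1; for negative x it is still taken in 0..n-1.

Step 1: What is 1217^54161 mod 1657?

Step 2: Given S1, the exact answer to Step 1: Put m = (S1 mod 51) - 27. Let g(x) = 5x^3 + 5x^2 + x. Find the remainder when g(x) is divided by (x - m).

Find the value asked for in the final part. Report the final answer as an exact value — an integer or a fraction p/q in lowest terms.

14714

Step 1: squarings mod 1657: 1217^1=1217, 1217^2=1388, 1217^4=1110, 1217^8=949, 1217^16=850, 1217^32=48, 1217^64=647, 1217^128=1045, 1217^256=62, 1217^512=530, 1217^1024=867, 1217^2048=1068, 1217^4096=608, 1217^8192=153, 1217^16384=211, 1217^32768=1439; 1217^54161 = 1217^1 * 1217^16 * 1217^128 * 1217^256 * 1217^512 * 1217^4096 * 1217^16384 * 1217^32768 = 194 (mod 1657); answer 194
Step 2: S1 = 194; m = 14; remainder = value at the root: 5*(14)^3 + 5*(14)^2 + 1*(14)^1 = (13720) + (980) + (14) = 14714; answer 14714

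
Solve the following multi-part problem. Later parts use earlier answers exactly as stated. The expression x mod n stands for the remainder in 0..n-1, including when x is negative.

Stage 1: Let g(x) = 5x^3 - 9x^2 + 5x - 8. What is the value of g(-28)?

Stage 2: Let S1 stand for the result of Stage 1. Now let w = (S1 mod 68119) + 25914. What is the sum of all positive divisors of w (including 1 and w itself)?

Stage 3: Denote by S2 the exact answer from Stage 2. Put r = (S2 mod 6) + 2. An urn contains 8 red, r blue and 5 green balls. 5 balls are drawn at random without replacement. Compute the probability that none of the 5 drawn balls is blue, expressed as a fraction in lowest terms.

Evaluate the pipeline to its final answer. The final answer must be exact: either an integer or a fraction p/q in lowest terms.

3/7

Stage 1: 5*(-28)^3 - 9*(-28)^2 + 5*(-28)^1 - 8 = (-109760) + (-7056) + (-140) + (-8) = -116964; answer -116964
Stage 2: S1 = -116964; w = 45188; 45188 = 2^2 * 11 * 13 * 79; sigma = (1 + 2 + 4) * (1 + 11) * (1 + 13) * (1 + 79) = 7 * 12 * 14 * 80 = 94080; answer 94080
Stage 3: S2 = 94080; r = 2; total draws C(15,5) = 3003; favorable C(13,5) = 1287; P = 3/7; answer 3/7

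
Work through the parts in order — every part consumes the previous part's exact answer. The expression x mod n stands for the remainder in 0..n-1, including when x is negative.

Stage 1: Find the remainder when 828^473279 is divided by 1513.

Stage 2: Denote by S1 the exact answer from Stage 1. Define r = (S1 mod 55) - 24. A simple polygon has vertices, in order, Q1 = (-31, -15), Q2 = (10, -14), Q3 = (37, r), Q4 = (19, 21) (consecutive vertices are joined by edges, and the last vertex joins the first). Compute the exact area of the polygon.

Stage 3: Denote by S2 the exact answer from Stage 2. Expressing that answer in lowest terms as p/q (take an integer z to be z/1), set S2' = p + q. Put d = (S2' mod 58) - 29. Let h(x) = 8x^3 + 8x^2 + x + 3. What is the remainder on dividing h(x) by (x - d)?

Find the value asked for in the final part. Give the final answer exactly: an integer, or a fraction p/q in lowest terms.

-7207

Stage 1: squarings mod 1513: 828^1=828, 828^2=195, 828^4=200, 828^8=662, 828^16=987, 828^32=1310, 828^64=358, 828^128=1072, 828^256=817, 828^512=256, 828^1024=477, 828^2048=579, 828^4096=868, 828^8192=1463, 828^16384=987, 828^32768=1310, 828^65536=358, 828^131072=1072, 828^262144=817; 828^473279 = 828^1 * 828^2 * 828^4 * 828^8 * 828^16 * 828^32 * 828^128 * 828^2048 * 828^4096 * 828^8192 * 828^65536 * 828^131072 * 828^262144 = 1421 (mod 1513); answer 1421
Stage 2: S1 = 1421; r = 22; cross terms: (-31*-14 - 10*-15)=584, (10*22 - 37*-14)=738, (37*21 - 19*22)=359, (19*-15 - -31*21)=366; twice the area = |2047| = 2047; area = 2047/2; answer 2047/2
Stage 3: S2 = 2047/2; threaded value p + q = 2049; d = -10; remainder = value at the root: 8*(-10)^3 + 8*(-10)^2 + 1*(-10)^1 + 3 = (-8000) + (800) + (-10) + (3) = -7207; answer -7207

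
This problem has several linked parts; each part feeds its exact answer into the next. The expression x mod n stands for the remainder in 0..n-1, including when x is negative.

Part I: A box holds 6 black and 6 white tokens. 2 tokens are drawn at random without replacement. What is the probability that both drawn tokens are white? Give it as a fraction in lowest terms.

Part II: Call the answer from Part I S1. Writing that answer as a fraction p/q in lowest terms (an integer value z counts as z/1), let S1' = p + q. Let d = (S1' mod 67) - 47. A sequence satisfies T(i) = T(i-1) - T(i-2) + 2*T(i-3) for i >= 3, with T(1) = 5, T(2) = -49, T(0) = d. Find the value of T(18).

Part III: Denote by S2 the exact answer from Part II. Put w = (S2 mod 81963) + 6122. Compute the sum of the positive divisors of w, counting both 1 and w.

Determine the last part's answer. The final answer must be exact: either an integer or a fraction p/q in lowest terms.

83820

Part I: total draws C(12,2) = 66; favorable C(6,2) = 15; P = 5/22; answer 5/22
Part II: S1 = 5/22; threaded value p + q = 27; d = -20; T(3) = 1*(-49) - 1*(5) + 2*(-20) = -94; iterating: T(3)=-94, T(4)=-35, T(5)=-39, T(6)=-192, T(7)=-223, T(8)=-109, T(9)=-270, T(10)=-607, T(11)=-555, T(12)=-488, T(13)=-1147, T(14)=-1769, T(15)=-1598, T(16)=-2123, T(17)=-4063, T(18)=-5136; answer -5136
Part III: S2 = -5136; w = 82949; 82949 = 109 * 761; sigma = (1 + 109) * (1 + 761) = 110 * 762 = 83820; answer 83820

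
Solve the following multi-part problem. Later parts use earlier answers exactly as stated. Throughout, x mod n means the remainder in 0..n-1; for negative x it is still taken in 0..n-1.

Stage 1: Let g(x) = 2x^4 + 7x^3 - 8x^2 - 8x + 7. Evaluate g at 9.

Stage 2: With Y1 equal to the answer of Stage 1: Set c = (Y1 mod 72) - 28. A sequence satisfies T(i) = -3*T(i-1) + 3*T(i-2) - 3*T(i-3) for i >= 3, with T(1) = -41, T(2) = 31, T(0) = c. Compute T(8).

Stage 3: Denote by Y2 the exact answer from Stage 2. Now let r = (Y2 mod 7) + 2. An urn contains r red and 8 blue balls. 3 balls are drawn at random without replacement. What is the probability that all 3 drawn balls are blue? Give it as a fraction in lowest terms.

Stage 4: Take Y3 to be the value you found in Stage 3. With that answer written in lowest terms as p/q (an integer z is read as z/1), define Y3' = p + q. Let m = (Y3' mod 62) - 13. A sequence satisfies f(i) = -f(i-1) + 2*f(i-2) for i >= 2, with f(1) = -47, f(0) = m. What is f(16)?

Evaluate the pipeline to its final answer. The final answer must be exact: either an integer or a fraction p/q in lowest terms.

Stage 1: 2*(9)^4 + 7*(9)^3 - 8*(9)^2 - 8*(9)^1 + 7 = (13122) + (5103) + (-648) + (-72) + (7) = 17512; answer 17512
Stage 2: Y1 = 17512; c = -12; T(3) = -3*(31) + 3*(-41) - 3*(-12) = -180; iterating: T(3)=-180, T(4)=756, T(5)=-2901, T(6)=11511, T(7)=-45504, T(8)=179748; answer 179748
Stage 3: Y2 = 179748; r = 4; total draws C(12,3) = 220; favorable C(8,3) = 56; P = 14/55; answer 14/55
Stage 4: Y3 = 14/55; threaded value p + q = 69; m = -6; f(2) = -1*(-47) + 2*(-6) = 35; iterating: f(2)=35, f(3)=-129, f(4)=199, f(5)=-457, f(6)=855, f(7)=-1769, f(8)=3479, f(9)=-7017, f(10)=13975, f(11)=-28009, f(12)=55959, f(13)=-111977, f(14)=223895, f(15)=-447849, f(16)=895639; answer 895639

895639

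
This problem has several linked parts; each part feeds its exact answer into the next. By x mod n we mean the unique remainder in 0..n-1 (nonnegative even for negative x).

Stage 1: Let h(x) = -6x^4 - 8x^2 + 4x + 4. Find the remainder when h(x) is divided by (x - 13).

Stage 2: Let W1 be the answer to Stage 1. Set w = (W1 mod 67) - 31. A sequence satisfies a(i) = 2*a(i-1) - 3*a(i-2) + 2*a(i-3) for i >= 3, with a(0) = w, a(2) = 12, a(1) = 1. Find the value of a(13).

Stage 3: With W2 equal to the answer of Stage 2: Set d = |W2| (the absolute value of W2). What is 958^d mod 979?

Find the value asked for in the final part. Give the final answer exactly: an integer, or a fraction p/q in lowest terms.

Stage 1: remainder = value at the root: -6*(13)^4 - 8*(13)^2 + 4*(13)^1 + 4 = (-171366) + (-1352) + (52) + (4) = -172662; answer -172662
Stage 2: W1 = -172662; w = 33; a(3) = 2*(12) - 3*(1) + 2*(33) = 87; iterating: a(3)=87, a(4)=140, a(5)=43, a(6)=-160, a(7)=-169, a(8)=228, a(9)=643, a(10)=264, a(11)=-945, a(12)=-1396, a(13)=571; answer 571
Stage 3: W2 = 571; d = 571; squarings mod 979: 958^1=958, 958^2=441, 958^4=639, 958^8=78, 958^16=210, 958^32=45, 958^64=67, 958^128=573, 958^256=364, 958^512=331; 958^571 = 958^1 * 958^2 * 958^8 * 958^16 * 958^32 * 958^512 = 606 (mod 979); answer 606

606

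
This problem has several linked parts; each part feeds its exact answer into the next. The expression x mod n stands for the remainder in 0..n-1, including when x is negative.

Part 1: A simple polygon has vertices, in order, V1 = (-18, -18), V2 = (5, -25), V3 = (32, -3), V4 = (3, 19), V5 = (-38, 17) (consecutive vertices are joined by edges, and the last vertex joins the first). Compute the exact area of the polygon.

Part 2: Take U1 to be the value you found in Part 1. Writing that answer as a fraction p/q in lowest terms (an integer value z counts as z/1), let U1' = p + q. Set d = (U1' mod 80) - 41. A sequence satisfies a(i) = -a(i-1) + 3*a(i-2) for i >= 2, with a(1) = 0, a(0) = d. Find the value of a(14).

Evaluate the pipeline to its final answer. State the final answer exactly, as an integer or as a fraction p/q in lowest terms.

-596778

Part 1: cross terms: (-18*-25 - 5*-18)=540, (5*-3 - 32*-25)=785, (32*19 - 3*-3)=617, (3*17 - -38*19)=773, (-38*-18 - -18*17)=990; twice the area = |3705| = 3705; area = 3705/2; answer 3705/2
Part 2: U1 = 3705/2; threaded value p + q = 3707; d = -14; a(2) = -1*(0) + 3*(-14) = -42; iterating: a(2)=-42, a(3)=42, a(4)=-168, a(5)=294, a(6)=-798, a(7)=1680, a(8)=-4074, a(9)=9114, a(10)=-21336, a(11)=48678, a(12)=-112686, a(13)=258720, a(14)=-596778; answer -596778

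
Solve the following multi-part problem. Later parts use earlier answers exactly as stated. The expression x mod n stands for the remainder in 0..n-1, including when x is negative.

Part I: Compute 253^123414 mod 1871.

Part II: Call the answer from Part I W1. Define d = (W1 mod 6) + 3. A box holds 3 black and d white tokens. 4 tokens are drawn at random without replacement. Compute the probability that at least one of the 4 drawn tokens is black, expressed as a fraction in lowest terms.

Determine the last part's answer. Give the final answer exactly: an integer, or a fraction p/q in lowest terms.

26/33

Part I: squarings mod 1871: 253^1=253, 253^2=395, 253^4=732, 253^8=718, 253^16=999, 253^32=758, 253^64=167, 253^128=1695, 253^256=1040, 253^512=162, 253^1024=50, 253^2048=629, 253^4096=860, 253^8192=555, 253^16384=1181, 253^32768=866, 253^65536=1556; 253^123414 = 253^2 * 253^4 * 253^16 * 253^512 * 253^8192 * 253^16384 * 253^32768 * 253^65536 = 1181 (mod 1871); answer 1181
Part II: W1 = 1181; d = 8; total draws C(11,4) = 330; complement C(8,4) = 70; favorable 330 - 70 = 260; P = 26/33; answer 26/33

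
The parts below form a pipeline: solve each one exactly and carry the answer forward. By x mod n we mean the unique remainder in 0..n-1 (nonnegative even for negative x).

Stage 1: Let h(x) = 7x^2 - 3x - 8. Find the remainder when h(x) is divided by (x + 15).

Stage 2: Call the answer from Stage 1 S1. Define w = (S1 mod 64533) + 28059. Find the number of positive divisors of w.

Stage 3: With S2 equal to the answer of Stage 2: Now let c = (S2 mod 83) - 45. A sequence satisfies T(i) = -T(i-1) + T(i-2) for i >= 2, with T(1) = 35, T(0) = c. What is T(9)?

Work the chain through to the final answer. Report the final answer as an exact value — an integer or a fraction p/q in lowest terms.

Stage 1: remainder = value at the root: 7*(-15)^2 - 3*(-15)^1 - 8 = (1575) + (45) + (-8) = 1612; answer 1612
Stage 2: S1 = 1612; w = 29671; 29671 is prime, so its only divisors are 1 and 29671; count = 2; answer 2
Stage 3: S2 = 2; c = -43; T(2) = -1*(35) + 1*(-43) = -78; iterating: T(2)=-78, T(3)=113, T(4)=-191, T(5)=304, T(6)=-495, T(7)=799, T(8)=-1294, T(9)=2093; answer 2093

2093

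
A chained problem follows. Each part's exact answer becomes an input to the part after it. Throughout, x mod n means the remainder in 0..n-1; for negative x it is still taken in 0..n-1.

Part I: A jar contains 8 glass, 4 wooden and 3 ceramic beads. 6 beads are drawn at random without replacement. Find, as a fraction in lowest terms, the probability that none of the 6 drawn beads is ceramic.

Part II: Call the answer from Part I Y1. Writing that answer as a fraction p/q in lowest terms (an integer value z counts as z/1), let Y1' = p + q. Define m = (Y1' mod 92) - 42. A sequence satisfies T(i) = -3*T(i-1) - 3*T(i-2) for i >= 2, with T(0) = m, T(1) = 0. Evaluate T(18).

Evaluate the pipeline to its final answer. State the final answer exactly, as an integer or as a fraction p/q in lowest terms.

Part I: total draws C(15,6) = 5005; favorable C(12,6) = 924; P = 12/65; answer 12/65
Part II: Y1 = 12/65; threaded value p + q = 77; m = 35; T(2) = -3*(0) - 3*(35) = -105; iterating: T(2)=-105, T(3)=315, T(4)=-630, T(5)=945, T(6)=-945, T(7)=0, T(8)=2835, T(9)=-8505, T(10)=17010, T(11)=-25515, T(12)=25515, T(13)=0, T(14)=-76545, T(15)=229635, T(16)=-459270, T(17)=688905, T(18)=-688905; answer -688905

-688905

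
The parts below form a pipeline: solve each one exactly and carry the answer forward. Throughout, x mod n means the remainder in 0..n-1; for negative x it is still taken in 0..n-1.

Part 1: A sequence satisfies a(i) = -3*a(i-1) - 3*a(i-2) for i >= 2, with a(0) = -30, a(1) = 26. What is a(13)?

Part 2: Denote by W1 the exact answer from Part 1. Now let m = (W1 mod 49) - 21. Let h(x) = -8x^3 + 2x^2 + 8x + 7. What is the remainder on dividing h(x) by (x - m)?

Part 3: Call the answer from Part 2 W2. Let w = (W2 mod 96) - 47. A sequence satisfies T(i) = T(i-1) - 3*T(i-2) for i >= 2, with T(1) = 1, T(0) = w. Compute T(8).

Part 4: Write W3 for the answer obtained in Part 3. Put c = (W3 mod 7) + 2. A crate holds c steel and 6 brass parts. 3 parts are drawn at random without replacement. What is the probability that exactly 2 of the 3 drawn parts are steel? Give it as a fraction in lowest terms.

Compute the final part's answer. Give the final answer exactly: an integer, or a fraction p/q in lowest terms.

3/10

Part 1: a(2) = -3*(26) - 3*(-30) = 12; iterating: a(2)=12, a(3)=-114, a(4)=306, a(5)=-576, a(6)=810, a(7)=-702, a(8)=-324, a(9)=3078, a(10)=-8262, a(11)=15552, a(12)=-21870, a(13)=18954; answer 18954
Part 2: W1 = 18954; m = 19; remainder = value at the root: -8*(19)^3 + 2*(19)^2 + 8*(19)^1 + 7 = (-54872) + (722) + (152) + (7) = -53991; answer -53991
Part 3: W2 = -53991; w = 10; T(2) = 1*(1) - 3*(10) = -29; iterating: T(2)=-29, T(3)=-32, T(4)=55, T(5)=151, T(6)=-14, T(7)=-467, T(8)=-425; answer -425
Part 4: W3 = -425; c = 4; total draws C(10,3) = 120; favorable C(4,2)*C(6,1) = 36; P = 3/10; answer 3/10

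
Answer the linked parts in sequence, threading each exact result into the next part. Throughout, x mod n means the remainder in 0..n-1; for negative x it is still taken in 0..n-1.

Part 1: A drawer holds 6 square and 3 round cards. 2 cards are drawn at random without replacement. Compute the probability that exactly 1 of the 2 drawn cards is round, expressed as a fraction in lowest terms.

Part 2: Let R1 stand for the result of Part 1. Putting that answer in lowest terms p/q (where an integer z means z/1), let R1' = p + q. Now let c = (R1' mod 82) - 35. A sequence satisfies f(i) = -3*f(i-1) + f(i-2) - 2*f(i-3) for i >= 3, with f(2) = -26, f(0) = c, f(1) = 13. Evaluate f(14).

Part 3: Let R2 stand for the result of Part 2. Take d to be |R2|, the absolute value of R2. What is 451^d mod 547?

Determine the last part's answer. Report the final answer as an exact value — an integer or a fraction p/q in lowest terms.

Part 1: total draws C(9,2) = 36; favorable C(3,1)*C(6,1) = 18; P = 1/2; answer 1/2
Part 2: R1 = 1/2; threaded value p + q = 3; c = -32; f(3) = -3*(-26) + 1*(13) - 2*(-32) = 155; iterating: f(3)=155, f(4)=-517, f(5)=1758, f(6)=-6101, f(7)=21095, f(8)=-72902, f(9)=252003, f(10)=-871101, f(11)=3011110, f(12)=-10408437, f(13)=35978623, f(14)=-124366526; answer -124366526
Part 3: R2 = -124366526; d = 124366526; squarings mod 547: 451^1=451, 451^2=464, 451^4=325, 451^8=54, 451^16=181, 451^32=488, 451^64=199, 451^128=217, 451^256=47, 451^512=21, 451^1024=441, 451^2048=296, 451^4096=96, 451^8192=464, 451^16384=325, 451^32768=54, 451^65536=181, 451^131072=488, 451^262144=199, 451^524288=217, 451^1048576=47, 451^2097152=21, 451^4194304=441, 451^8388608=296, 451^16777216=96, 451^33554432=464, 451^67108864=325; 451^124366526 = 451^2 * 451^4 * 451^8 * 451^16 * 451^32 * 451^128 * 451^512 * 451^1024 * 451^2048 * 451^8192 * 451^32768 * 451^65536 * 451^524288 * 451^2097152 * 451^4194304 * 451^16777216 * 451^33554432 * 451^67108864 = 217 (mod 547); answer 217

217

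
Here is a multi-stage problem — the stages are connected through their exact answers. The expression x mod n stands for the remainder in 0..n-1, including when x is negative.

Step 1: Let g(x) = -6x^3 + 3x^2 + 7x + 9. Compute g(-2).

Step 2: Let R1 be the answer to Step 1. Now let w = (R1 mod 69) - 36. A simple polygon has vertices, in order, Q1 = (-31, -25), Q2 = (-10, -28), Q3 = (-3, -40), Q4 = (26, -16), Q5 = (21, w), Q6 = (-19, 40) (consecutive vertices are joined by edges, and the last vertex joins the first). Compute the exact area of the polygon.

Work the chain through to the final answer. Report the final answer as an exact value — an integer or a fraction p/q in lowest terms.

Step 1: -6*(-2)^3 + 3*(-2)^2 + 7*(-2)^1 + 9 = (48) + (12) + (-14) + (9) = 55; answer 55
Step 2: R1 = 55; w = 19; cross terms: (-31*-28 - -10*-25)=618, (-10*-40 - -3*-28)=316, (-3*-16 - 26*-40)=1088, (26*19 - 21*-16)=830, (21*40 - -19*19)=1201, (-19*-25 - -31*40)=1715; twice the area = |5768| = 5768; area = 2884; answer 2884

2884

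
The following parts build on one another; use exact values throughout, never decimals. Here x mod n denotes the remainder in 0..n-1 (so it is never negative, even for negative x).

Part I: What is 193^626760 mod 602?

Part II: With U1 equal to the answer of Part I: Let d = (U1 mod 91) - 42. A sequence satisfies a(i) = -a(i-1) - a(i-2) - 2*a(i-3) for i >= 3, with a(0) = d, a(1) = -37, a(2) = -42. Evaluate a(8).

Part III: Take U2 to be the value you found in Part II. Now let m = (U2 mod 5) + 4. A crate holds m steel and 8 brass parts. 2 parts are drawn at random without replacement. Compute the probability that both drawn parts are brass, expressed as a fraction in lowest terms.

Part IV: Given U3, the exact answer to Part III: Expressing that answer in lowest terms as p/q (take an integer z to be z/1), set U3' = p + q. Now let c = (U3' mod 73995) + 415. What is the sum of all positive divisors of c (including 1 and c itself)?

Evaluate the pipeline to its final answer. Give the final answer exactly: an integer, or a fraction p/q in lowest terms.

Part I: squarings mod 602: 193^1=193, 193^2=527, 193^4=207, 193^8=107, 193^16=11, 193^32=121, 193^64=193, 193^128=527, 193^256=207, 193^512=107, 193^1024=11, 193^2048=121, 193^4096=193, 193^8192=527, 193^16384=207, 193^32768=107, 193^65536=11, 193^131072=121, 193^262144=193, 193^524288=527; 193^626760 = 193^8 * 193^64 * 193^4096 * 193^32768 * 193^65536 * 193^524288 = 365 (mod 602); answer 365
Part II: U1 = 365; d = -41; a(3) = -1*(-42) - 1*(-37) - 2*(-41) = 161; iterating: a(3)=161, a(4)=-45, a(5)=-32, a(6)=-245, a(7)=367, a(8)=-58; answer -58
Part III: U2 = -58; m = 6; total draws C(14,2) = 91; favorable C(8,2) = 28; P = 4/13; answer 4/13
Part IV: U3 = 4/13; threaded value p + q = 17; c = 432; 432 = 2^4 * 3^3; sigma = (1 + 2 + 4 + 8 + 16) * (1 + 3 + 9 + 27) = 31 * 40 = 1240; answer 1240

1240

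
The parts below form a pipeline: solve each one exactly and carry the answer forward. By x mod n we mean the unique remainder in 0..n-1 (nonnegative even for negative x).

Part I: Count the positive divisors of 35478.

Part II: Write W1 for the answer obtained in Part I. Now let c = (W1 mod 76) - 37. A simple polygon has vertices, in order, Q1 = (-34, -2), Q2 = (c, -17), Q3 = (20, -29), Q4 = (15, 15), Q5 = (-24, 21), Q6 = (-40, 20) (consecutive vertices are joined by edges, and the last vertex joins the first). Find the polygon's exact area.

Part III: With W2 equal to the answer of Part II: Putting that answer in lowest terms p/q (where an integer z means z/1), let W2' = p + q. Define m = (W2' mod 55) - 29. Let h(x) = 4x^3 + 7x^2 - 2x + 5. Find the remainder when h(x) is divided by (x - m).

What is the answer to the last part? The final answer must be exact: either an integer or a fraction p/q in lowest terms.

Part I: 35478 = 2 * 3^5 * 73; number of divisors = (1+1) * (5+1) * (1+1) = 24; answer 24
Part II: W1 = 24; c = -13; cross terms: (-34*-17 - -13*-2)=552, (-13*-29 - 20*-17)=717, (20*15 - 15*-29)=735, (15*21 - -24*15)=675, (-24*20 - -40*21)=360, (-40*-2 - -34*20)=760; twice the area = |3799| = 3799; area = 3799/2; answer 3799/2
Part III: W2 = 3799/2; threaded value p + q = 3801; m = -23; remainder = value at the root: 4*(-23)^3 + 7*(-23)^2 - 2*(-23)^1 + 5 = (-48668) + (3703) + (46) + (5) = -44914; answer -44914

-44914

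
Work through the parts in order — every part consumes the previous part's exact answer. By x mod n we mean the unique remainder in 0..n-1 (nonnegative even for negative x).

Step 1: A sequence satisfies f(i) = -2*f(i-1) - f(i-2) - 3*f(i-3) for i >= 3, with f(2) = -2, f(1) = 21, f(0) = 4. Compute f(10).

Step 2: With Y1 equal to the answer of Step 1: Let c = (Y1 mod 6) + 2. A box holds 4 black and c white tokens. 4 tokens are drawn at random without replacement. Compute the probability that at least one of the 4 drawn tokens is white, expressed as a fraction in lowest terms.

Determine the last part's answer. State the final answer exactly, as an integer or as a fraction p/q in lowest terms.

Step 1: f(3) = -2*(-2) - 1*(21) - 3*(4) = -29; iterating: f(3)=-29, f(4)=-3, f(5)=41, f(6)=8, f(7)=-48, f(8)=-35, f(9)=94, f(10)=-9; answer -9
Step 2: Y1 = -9; c = 5; total draws C(9,4) = 126; complement C(4,4) = 1; favorable 126 - 1 = 125; P = 125/126; answer 125/126

125/126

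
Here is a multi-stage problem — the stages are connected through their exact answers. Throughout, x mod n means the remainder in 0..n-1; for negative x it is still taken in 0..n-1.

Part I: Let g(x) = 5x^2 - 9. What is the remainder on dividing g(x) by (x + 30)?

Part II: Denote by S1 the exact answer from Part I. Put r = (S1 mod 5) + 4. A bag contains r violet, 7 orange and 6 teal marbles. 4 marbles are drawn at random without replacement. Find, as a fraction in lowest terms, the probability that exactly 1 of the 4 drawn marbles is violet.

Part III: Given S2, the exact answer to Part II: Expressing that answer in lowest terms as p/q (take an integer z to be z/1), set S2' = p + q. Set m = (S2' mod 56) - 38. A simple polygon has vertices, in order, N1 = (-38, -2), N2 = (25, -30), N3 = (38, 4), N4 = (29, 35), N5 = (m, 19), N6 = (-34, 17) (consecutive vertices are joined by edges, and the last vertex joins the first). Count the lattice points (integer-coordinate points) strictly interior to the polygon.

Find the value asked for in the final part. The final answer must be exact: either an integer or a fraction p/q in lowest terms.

3105

Part I: remainder = value at the root: 5*(-30)^2 - 9 = (4500) + (-9) = 4491; answer 4491
Part II: S1 = 4491; r = 5; total draws C(18,4) = 3060; favorable C(5,1)*C(13,3) = 1430; P = 143/306; answer 143/306
Part III: S2 = 143/306; threaded value p + q = 449; m = -37; cross terms: (-38*-30 - 25*-2)=1190, (25*4 - 38*-30)=1240, (38*35 - 29*4)=1214, (29*19 - -37*35)=1846, (-37*17 - -34*19)=17, (-34*-2 - -38*17)=714; twice the area = |6221| = 6221; area = 6221/2; boundary points = 7 + 1 + 1 + 2 + 1 + 1 = 13; strictly interior points = area - boundary/2 + 1 = 3105; answer 3105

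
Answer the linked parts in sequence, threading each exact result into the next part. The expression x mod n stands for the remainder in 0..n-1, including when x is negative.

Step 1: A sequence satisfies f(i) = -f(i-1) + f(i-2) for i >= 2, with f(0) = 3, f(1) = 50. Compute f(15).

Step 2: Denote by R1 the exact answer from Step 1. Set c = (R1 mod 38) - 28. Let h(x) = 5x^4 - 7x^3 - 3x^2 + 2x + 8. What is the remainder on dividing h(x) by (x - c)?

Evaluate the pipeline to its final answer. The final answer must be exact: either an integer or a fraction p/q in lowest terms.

Step 1: f(2) = -1*(50) + 1*(3) = -47; iterating: f(2)=-47, f(3)=97, f(4)=-144, f(5)=241, f(6)=-385, f(7)=626, f(8)=-1011, f(9)=1637, f(10)=-2648, f(11)=4285, f(12)=-6933, f(13)=11218, f(14)=-18151, f(15)=29369; answer 29369
Step 2: R1 = 29369; c = 5; remainder = value at the root: 5*(5)^4 - 7*(5)^3 - 3*(5)^2 + 2*(5)^1 + 8 = (3125) + (-875) + (-75) + (10) + (8) = 2193; answer 2193

2193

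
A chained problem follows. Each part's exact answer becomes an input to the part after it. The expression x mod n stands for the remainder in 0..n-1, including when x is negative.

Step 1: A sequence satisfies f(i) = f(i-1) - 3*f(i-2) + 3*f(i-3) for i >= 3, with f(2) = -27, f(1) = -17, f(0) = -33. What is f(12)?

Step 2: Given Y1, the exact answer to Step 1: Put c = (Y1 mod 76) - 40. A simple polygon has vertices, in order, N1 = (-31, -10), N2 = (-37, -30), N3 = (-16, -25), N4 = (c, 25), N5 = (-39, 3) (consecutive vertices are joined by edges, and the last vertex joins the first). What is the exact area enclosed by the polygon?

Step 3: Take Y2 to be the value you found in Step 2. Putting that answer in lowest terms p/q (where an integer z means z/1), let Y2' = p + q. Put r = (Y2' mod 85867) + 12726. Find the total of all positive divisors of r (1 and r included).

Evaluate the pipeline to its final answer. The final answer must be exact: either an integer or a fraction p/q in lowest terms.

Step 1: f(3) = 1*(-27) - 3*(-17) + 3*(-33) = -75; iterating: f(3)=-75, f(4)=-45, f(5)=99, f(6)=9, f(7)=-423, f(8)=-153, f(9)=1143, f(10)=333, f(11)=-3555, f(12)=-1125; answer -1125
Step 2: Y1 = -1125; c = -25; cross terms: (-31*-30 - -37*-10)=560, (-37*-25 - -16*-30)=445, (-16*25 - -25*-25)=-1025, (-25*3 - -39*25)=900, (-39*-10 - -31*3)=483; twice the area = |1363| = 1363; area = 1363/2; answer 1363/2
Step 3: Y2 = 1363/2; threaded value p + q = 1365; r = 14091; 14091 = 3 * 7 * 11 * 61; sigma = (1 + 3) * (1 + 7) * (1 + 11) * (1 + 61) = 4 * 8 * 12 * 62 = 23808; answer 23808

23808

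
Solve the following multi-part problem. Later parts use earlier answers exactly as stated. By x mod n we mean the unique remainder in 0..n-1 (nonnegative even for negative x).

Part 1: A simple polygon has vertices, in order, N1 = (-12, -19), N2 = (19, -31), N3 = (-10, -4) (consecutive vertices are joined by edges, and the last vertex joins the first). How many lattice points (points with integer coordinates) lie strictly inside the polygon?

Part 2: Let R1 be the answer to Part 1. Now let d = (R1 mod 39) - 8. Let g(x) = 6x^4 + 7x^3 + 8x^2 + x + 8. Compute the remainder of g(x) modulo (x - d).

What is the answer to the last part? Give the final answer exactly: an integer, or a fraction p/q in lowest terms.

194

Part 1: cross terms: (-12*-31 - 19*-19)=733, (19*-4 - -10*-31)=-386, (-10*-19 - -12*-4)=142; twice the area = |489| = 489; area = 489/2; boundary points = 1 + 1 + 1 = 3; strictly interior points = area - boundary/2 + 1 = 244; answer 244
Part 2: R1 = 244; d = 2; remainder = value at the root: 6*(2)^4 + 7*(2)^3 + 8*(2)^2 + 1*(2)^1 + 8 = (96) + (56) + (32) + (2) + (8) = 194; answer 194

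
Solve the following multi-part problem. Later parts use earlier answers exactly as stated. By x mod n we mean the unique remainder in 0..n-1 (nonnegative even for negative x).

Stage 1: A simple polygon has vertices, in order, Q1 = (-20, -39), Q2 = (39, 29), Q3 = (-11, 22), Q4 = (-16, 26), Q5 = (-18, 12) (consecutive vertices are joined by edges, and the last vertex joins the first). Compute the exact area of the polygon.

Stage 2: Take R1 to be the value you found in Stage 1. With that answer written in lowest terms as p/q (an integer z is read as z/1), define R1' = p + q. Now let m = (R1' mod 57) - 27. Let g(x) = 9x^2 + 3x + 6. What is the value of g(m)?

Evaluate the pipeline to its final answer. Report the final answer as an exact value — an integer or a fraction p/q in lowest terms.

4428

Stage 1: cross terms: (-20*29 - 39*-39)=941, (39*22 - -11*29)=1177, (-11*26 - -16*22)=66, (-16*12 - -18*26)=276, (-18*-39 - -20*12)=942; twice the area = |3402| = 3402; area = 1701; answer 1701
Stage 2: R1 = 1701; threaded value p + q = 1702; m = 22; 9*(22)^2 + 3*(22)^1 + 6 = (4356) + (66) + (6) = 4428; answer 4428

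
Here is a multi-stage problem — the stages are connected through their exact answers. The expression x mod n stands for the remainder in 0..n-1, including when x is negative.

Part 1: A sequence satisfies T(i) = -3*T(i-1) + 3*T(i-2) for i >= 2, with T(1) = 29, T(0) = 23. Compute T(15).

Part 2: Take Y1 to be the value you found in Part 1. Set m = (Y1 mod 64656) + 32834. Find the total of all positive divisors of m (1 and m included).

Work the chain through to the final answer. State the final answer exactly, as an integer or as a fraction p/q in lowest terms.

68592

Part 1: T(2) = -3*(29) + 3*(23) = -18; iterating: T(2)=-18, T(3)=141, T(4)=-477, T(5)=1854, T(6)=-6993, T(7)=26541, T(8)=-100602, T(9)=381429, T(10)=-1446093, T(11)=5482566, T(12)=-20785977, T(13)=78805629, T(14)=-298774818, T(15)=1132741341; answer 1132741341
Part 2: Y1 = 1132741341; m = 65711; 65711 = 23 * 2857; sigma = (1 + 23) * (1 + 2857) = 24 * 2858 = 68592; answer 68592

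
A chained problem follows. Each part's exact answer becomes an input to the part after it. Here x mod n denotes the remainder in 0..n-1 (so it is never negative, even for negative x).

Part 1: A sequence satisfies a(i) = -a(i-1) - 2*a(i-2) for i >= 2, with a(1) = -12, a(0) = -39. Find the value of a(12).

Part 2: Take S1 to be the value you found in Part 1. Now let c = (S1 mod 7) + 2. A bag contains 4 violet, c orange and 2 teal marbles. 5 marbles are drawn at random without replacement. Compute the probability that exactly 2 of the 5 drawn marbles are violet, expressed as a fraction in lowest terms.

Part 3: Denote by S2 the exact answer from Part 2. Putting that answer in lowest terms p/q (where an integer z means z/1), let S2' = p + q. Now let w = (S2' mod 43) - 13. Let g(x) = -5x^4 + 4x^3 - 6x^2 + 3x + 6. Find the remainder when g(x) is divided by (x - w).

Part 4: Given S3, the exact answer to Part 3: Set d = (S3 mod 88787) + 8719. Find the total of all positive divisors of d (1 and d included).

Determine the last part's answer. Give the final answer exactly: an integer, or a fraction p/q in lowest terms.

241920

Part 1: a(2) = -1*(-12) - 2*(-39) = 90; iterating: a(2)=90, a(3)=-66, a(4)=-114, a(5)=246, a(6)=-18, a(7)=-474, a(8)=510, a(9)=438, a(10)=-1458, a(11)=582, a(12)=2334; answer 2334
Part 2: S1 = 2334; c = 5; total draws C(11,5) = 462; favorable C(4,2)*C(7,3) = 210; P = 5/11; answer 5/11
Part 3: S2 = 5/11; threaded value p + q = 16; w = 3; remainder = value at the root: -5*(3)^4 + 4*(3)^3 - 6*(3)^2 + 3*(3)^1 + 6 = (-405) + (108) + (-54) + (9) + (6) = -336; answer -336
Part 4: S3 = -336; d = 97170; 97170 = 2 * 3 * 5 * 41 * 79; sigma = (1 + 2) * (1 + 3) * (1 + 5) * (1 + 41) * (1 + 79) = 3 * 4 * 6 * 42 * 80 = 241920; answer 241920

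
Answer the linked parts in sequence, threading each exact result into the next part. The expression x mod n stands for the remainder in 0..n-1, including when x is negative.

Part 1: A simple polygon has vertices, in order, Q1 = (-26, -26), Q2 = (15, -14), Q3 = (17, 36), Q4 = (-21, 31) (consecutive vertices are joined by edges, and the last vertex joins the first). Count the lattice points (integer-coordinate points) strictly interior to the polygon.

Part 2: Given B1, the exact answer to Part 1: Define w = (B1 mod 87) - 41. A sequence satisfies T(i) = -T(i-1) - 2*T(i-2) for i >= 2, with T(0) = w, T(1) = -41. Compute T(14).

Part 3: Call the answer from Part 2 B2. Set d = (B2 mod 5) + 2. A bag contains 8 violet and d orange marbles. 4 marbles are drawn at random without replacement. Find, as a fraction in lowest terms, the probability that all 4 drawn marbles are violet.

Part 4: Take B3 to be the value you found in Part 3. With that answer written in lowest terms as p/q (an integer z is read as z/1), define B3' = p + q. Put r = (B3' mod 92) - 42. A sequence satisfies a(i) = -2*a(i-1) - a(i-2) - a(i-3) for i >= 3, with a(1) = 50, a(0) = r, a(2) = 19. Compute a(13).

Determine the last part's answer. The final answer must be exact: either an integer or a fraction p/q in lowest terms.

-19570

Part 1: cross terms: (-26*-14 - 15*-26)=754, (15*36 - 17*-14)=778, (17*31 - -21*36)=1283, (-21*-26 - -26*31)=1352; twice the area = |4167| = 4167; area = 4167/2; boundary points = 1 + 2 + 1 + 1 = 5; strictly interior points = area - boundary/2 + 1 = 2082; answer 2082
Part 2: B1 = 2082; w = 40; T(2) = -1*(-41) - 2*(40) = -39; iterating: T(2)=-39, T(3)=121, T(4)=-43, T(5)=-199, T(6)=285, T(7)=113, T(8)=-683, T(9)=457, T(10)=909, T(11)=-1823, T(12)=5, T(13)=3641, T(14)=-3651; answer -3651
Part 3: B2 = -3651; d = 6; total draws C(14,4) = 1001; favorable C(8,4) = 70; P = 10/143; answer 10/143
Part 4: B3 = 10/143; threaded value p + q = 153; r = 19; a(3) = -2*(19) - 1*(50) - 1*(19) = -107; iterating: a(3)=-107, a(4)=145, a(5)=-202, a(6)=366, a(7)=-675, a(8)=1186, a(9)=-2063, a(10)=3615, a(11)=-6353, a(12)=11154, a(13)=-19570; answer -19570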